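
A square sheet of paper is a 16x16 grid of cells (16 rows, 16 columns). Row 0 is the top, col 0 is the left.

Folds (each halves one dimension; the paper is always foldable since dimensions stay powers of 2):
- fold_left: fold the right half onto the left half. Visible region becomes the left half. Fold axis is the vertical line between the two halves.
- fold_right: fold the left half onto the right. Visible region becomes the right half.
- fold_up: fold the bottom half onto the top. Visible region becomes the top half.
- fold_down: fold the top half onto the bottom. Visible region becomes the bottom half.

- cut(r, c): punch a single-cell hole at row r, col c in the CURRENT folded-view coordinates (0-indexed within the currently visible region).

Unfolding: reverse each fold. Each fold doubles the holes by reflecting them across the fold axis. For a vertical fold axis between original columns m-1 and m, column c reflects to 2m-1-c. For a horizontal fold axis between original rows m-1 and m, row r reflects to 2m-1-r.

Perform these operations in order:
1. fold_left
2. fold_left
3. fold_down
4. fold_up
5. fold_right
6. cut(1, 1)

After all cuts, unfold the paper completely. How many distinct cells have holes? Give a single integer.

Op 1 fold_left: fold axis v@8; visible region now rows[0,16) x cols[0,8) = 16x8
Op 2 fold_left: fold axis v@4; visible region now rows[0,16) x cols[0,4) = 16x4
Op 3 fold_down: fold axis h@8; visible region now rows[8,16) x cols[0,4) = 8x4
Op 4 fold_up: fold axis h@12; visible region now rows[8,12) x cols[0,4) = 4x4
Op 5 fold_right: fold axis v@2; visible region now rows[8,12) x cols[2,4) = 4x2
Op 6 cut(1, 1): punch at orig (9,3); cuts so far [(9, 3)]; region rows[8,12) x cols[2,4) = 4x2
Unfold 1 (reflect across v@2): 2 holes -> [(9, 0), (9, 3)]
Unfold 2 (reflect across h@12): 4 holes -> [(9, 0), (9, 3), (14, 0), (14, 3)]
Unfold 3 (reflect across h@8): 8 holes -> [(1, 0), (1, 3), (6, 0), (6, 3), (9, 0), (9, 3), (14, 0), (14, 3)]
Unfold 4 (reflect across v@4): 16 holes -> [(1, 0), (1, 3), (1, 4), (1, 7), (6, 0), (6, 3), (6, 4), (6, 7), (9, 0), (9, 3), (9, 4), (9, 7), (14, 0), (14, 3), (14, 4), (14, 7)]
Unfold 5 (reflect across v@8): 32 holes -> [(1, 0), (1, 3), (1, 4), (1, 7), (1, 8), (1, 11), (1, 12), (1, 15), (6, 0), (6, 3), (6, 4), (6, 7), (6, 8), (6, 11), (6, 12), (6, 15), (9, 0), (9, 3), (9, 4), (9, 7), (9, 8), (9, 11), (9, 12), (9, 15), (14, 0), (14, 3), (14, 4), (14, 7), (14, 8), (14, 11), (14, 12), (14, 15)]

Answer: 32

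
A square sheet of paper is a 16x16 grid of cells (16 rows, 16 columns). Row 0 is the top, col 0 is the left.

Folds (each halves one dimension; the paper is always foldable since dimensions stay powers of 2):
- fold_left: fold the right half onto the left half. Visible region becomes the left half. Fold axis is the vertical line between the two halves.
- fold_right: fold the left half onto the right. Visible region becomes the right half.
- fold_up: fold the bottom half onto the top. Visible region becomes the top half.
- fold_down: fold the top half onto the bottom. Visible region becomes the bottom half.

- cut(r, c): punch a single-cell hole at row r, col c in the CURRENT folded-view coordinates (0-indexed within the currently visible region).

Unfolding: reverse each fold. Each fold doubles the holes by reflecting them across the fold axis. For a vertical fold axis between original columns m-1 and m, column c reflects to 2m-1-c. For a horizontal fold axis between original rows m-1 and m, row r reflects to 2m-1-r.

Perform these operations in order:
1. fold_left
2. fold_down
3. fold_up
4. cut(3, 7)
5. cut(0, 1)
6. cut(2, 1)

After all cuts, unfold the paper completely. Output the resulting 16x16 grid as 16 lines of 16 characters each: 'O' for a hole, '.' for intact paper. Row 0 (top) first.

Op 1 fold_left: fold axis v@8; visible region now rows[0,16) x cols[0,8) = 16x8
Op 2 fold_down: fold axis h@8; visible region now rows[8,16) x cols[0,8) = 8x8
Op 3 fold_up: fold axis h@12; visible region now rows[8,12) x cols[0,8) = 4x8
Op 4 cut(3, 7): punch at orig (11,7); cuts so far [(11, 7)]; region rows[8,12) x cols[0,8) = 4x8
Op 5 cut(0, 1): punch at orig (8,1); cuts so far [(8, 1), (11, 7)]; region rows[8,12) x cols[0,8) = 4x8
Op 6 cut(2, 1): punch at orig (10,1); cuts so far [(8, 1), (10, 1), (11, 7)]; region rows[8,12) x cols[0,8) = 4x8
Unfold 1 (reflect across h@12): 6 holes -> [(8, 1), (10, 1), (11, 7), (12, 7), (13, 1), (15, 1)]
Unfold 2 (reflect across h@8): 12 holes -> [(0, 1), (2, 1), (3, 7), (4, 7), (5, 1), (7, 1), (8, 1), (10, 1), (11, 7), (12, 7), (13, 1), (15, 1)]
Unfold 3 (reflect across v@8): 24 holes -> [(0, 1), (0, 14), (2, 1), (2, 14), (3, 7), (3, 8), (4, 7), (4, 8), (5, 1), (5, 14), (7, 1), (7, 14), (8, 1), (8, 14), (10, 1), (10, 14), (11, 7), (11, 8), (12, 7), (12, 8), (13, 1), (13, 14), (15, 1), (15, 14)]

Answer: .O............O.
................
.O............O.
.......OO.......
.......OO.......
.O............O.
................
.O............O.
.O............O.
................
.O............O.
.......OO.......
.......OO.......
.O............O.
................
.O............O.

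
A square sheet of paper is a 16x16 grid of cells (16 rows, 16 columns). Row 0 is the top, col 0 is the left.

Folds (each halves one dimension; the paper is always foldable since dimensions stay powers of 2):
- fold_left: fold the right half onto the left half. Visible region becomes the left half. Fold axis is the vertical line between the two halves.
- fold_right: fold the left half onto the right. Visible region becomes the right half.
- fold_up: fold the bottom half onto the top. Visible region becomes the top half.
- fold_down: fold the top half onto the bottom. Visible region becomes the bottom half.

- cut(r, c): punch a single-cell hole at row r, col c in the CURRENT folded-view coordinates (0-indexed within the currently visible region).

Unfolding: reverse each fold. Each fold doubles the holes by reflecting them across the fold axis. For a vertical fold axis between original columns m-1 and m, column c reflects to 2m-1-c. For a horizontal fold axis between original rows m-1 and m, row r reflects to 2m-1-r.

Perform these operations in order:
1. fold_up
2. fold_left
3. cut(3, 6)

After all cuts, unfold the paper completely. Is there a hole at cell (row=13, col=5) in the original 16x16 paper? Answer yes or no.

Answer: no

Derivation:
Op 1 fold_up: fold axis h@8; visible region now rows[0,8) x cols[0,16) = 8x16
Op 2 fold_left: fold axis v@8; visible region now rows[0,8) x cols[0,8) = 8x8
Op 3 cut(3, 6): punch at orig (3,6); cuts so far [(3, 6)]; region rows[0,8) x cols[0,8) = 8x8
Unfold 1 (reflect across v@8): 2 holes -> [(3, 6), (3, 9)]
Unfold 2 (reflect across h@8): 4 holes -> [(3, 6), (3, 9), (12, 6), (12, 9)]
Holes: [(3, 6), (3, 9), (12, 6), (12, 9)]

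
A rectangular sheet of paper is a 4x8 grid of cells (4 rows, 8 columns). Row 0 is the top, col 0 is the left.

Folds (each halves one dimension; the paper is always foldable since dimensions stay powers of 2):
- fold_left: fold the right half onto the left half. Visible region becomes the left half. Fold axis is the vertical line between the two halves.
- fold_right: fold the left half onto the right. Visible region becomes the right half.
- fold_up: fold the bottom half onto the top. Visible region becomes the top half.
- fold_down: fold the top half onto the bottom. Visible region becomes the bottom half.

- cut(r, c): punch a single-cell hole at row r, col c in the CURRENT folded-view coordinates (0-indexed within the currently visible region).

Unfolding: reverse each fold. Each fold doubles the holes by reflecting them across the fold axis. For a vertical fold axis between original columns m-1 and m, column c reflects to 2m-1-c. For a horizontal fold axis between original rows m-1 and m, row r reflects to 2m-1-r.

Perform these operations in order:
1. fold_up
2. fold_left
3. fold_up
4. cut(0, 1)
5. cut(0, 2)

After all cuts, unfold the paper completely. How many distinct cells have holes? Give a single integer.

Op 1 fold_up: fold axis h@2; visible region now rows[0,2) x cols[0,8) = 2x8
Op 2 fold_left: fold axis v@4; visible region now rows[0,2) x cols[0,4) = 2x4
Op 3 fold_up: fold axis h@1; visible region now rows[0,1) x cols[0,4) = 1x4
Op 4 cut(0, 1): punch at orig (0,1); cuts so far [(0, 1)]; region rows[0,1) x cols[0,4) = 1x4
Op 5 cut(0, 2): punch at orig (0,2); cuts so far [(0, 1), (0, 2)]; region rows[0,1) x cols[0,4) = 1x4
Unfold 1 (reflect across h@1): 4 holes -> [(0, 1), (0, 2), (1, 1), (1, 2)]
Unfold 2 (reflect across v@4): 8 holes -> [(0, 1), (0, 2), (0, 5), (0, 6), (1, 1), (1, 2), (1, 5), (1, 6)]
Unfold 3 (reflect across h@2): 16 holes -> [(0, 1), (0, 2), (0, 5), (0, 6), (1, 1), (1, 2), (1, 5), (1, 6), (2, 1), (2, 2), (2, 5), (2, 6), (3, 1), (3, 2), (3, 5), (3, 6)]

Answer: 16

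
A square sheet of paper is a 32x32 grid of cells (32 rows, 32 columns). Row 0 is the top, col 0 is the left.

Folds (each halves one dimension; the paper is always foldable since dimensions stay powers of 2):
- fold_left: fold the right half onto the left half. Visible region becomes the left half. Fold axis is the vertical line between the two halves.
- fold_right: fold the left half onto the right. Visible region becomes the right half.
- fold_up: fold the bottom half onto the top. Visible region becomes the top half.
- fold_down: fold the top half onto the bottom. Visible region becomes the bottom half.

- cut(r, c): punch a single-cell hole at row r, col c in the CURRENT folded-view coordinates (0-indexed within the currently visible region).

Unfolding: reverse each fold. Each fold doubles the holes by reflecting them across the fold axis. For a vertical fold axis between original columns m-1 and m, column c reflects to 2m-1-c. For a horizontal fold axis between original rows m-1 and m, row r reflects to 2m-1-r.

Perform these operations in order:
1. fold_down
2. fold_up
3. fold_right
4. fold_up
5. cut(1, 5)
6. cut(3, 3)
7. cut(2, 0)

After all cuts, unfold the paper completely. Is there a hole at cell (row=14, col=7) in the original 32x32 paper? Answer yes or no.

Op 1 fold_down: fold axis h@16; visible region now rows[16,32) x cols[0,32) = 16x32
Op 2 fold_up: fold axis h@24; visible region now rows[16,24) x cols[0,32) = 8x32
Op 3 fold_right: fold axis v@16; visible region now rows[16,24) x cols[16,32) = 8x16
Op 4 fold_up: fold axis h@20; visible region now rows[16,20) x cols[16,32) = 4x16
Op 5 cut(1, 5): punch at orig (17,21); cuts so far [(17, 21)]; region rows[16,20) x cols[16,32) = 4x16
Op 6 cut(3, 3): punch at orig (19,19); cuts so far [(17, 21), (19, 19)]; region rows[16,20) x cols[16,32) = 4x16
Op 7 cut(2, 0): punch at orig (18,16); cuts so far [(17, 21), (18, 16), (19, 19)]; region rows[16,20) x cols[16,32) = 4x16
Unfold 1 (reflect across h@20): 6 holes -> [(17, 21), (18, 16), (19, 19), (20, 19), (21, 16), (22, 21)]
Unfold 2 (reflect across v@16): 12 holes -> [(17, 10), (17, 21), (18, 15), (18, 16), (19, 12), (19, 19), (20, 12), (20, 19), (21, 15), (21, 16), (22, 10), (22, 21)]
Unfold 3 (reflect across h@24): 24 holes -> [(17, 10), (17, 21), (18, 15), (18, 16), (19, 12), (19, 19), (20, 12), (20, 19), (21, 15), (21, 16), (22, 10), (22, 21), (25, 10), (25, 21), (26, 15), (26, 16), (27, 12), (27, 19), (28, 12), (28, 19), (29, 15), (29, 16), (30, 10), (30, 21)]
Unfold 4 (reflect across h@16): 48 holes -> [(1, 10), (1, 21), (2, 15), (2, 16), (3, 12), (3, 19), (4, 12), (4, 19), (5, 15), (5, 16), (6, 10), (6, 21), (9, 10), (9, 21), (10, 15), (10, 16), (11, 12), (11, 19), (12, 12), (12, 19), (13, 15), (13, 16), (14, 10), (14, 21), (17, 10), (17, 21), (18, 15), (18, 16), (19, 12), (19, 19), (20, 12), (20, 19), (21, 15), (21, 16), (22, 10), (22, 21), (25, 10), (25, 21), (26, 15), (26, 16), (27, 12), (27, 19), (28, 12), (28, 19), (29, 15), (29, 16), (30, 10), (30, 21)]
Holes: [(1, 10), (1, 21), (2, 15), (2, 16), (3, 12), (3, 19), (4, 12), (4, 19), (5, 15), (5, 16), (6, 10), (6, 21), (9, 10), (9, 21), (10, 15), (10, 16), (11, 12), (11, 19), (12, 12), (12, 19), (13, 15), (13, 16), (14, 10), (14, 21), (17, 10), (17, 21), (18, 15), (18, 16), (19, 12), (19, 19), (20, 12), (20, 19), (21, 15), (21, 16), (22, 10), (22, 21), (25, 10), (25, 21), (26, 15), (26, 16), (27, 12), (27, 19), (28, 12), (28, 19), (29, 15), (29, 16), (30, 10), (30, 21)]

Answer: no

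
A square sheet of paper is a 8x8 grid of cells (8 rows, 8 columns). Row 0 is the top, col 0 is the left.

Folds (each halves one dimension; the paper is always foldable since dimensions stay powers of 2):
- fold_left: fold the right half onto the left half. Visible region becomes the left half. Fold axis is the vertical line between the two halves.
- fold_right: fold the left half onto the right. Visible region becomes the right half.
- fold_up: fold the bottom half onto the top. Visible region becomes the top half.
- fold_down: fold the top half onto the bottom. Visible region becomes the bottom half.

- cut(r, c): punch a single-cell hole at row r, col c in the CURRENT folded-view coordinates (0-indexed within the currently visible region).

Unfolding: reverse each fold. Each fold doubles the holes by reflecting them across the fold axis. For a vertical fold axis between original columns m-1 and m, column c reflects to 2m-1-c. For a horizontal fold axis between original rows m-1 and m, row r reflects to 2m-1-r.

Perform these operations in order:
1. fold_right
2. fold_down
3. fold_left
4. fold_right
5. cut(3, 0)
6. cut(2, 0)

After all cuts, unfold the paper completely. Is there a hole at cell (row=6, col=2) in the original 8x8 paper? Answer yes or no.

Answer: yes

Derivation:
Op 1 fold_right: fold axis v@4; visible region now rows[0,8) x cols[4,8) = 8x4
Op 2 fold_down: fold axis h@4; visible region now rows[4,8) x cols[4,8) = 4x4
Op 3 fold_left: fold axis v@6; visible region now rows[4,8) x cols[4,6) = 4x2
Op 4 fold_right: fold axis v@5; visible region now rows[4,8) x cols[5,6) = 4x1
Op 5 cut(3, 0): punch at orig (7,5); cuts so far [(7, 5)]; region rows[4,8) x cols[5,6) = 4x1
Op 6 cut(2, 0): punch at orig (6,5); cuts so far [(6, 5), (7, 5)]; region rows[4,8) x cols[5,6) = 4x1
Unfold 1 (reflect across v@5): 4 holes -> [(6, 4), (6, 5), (7, 4), (7, 5)]
Unfold 2 (reflect across v@6): 8 holes -> [(6, 4), (6, 5), (6, 6), (6, 7), (7, 4), (7, 5), (7, 6), (7, 7)]
Unfold 3 (reflect across h@4): 16 holes -> [(0, 4), (0, 5), (0, 6), (0, 7), (1, 4), (1, 5), (1, 6), (1, 7), (6, 4), (6, 5), (6, 6), (6, 7), (7, 4), (7, 5), (7, 6), (7, 7)]
Unfold 4 (reflect across v@4): 32 holes -> [(0, 0), (0, 1), (0, 2), (0, 3), (0, 4), (0, 5), (0, 6), (0, 7), (1, 0), (1, 1), (1, 2), (1, 3), (1, 4), (1, 5), (1, 6), (1, 7), (6, 0), (6, 1), (6, 2), (6, 3), (6, 4), (6, 5), (6, 6), (6, 7), (7, 0), (7, 1), (7, 2), (7, 3), (7, 4), (7, 5), (7, 6), (7, 7)]
Holes: [(0, 0), (0, 1), (0, 2), (0, 3), (0, 4), (0, 5), (0, 6), (0, 7), (1, 0), (1, 1), (1, 2), (1, 3), (1, 4), (1, 5), (1, 6), (1, 7), (6, 0), (6, 1), (6, 2), (6, 3), (6, 4), (6, 5), (6, 6), (6, 7), (7, 0), (7, 1), (7, 2), (7, 3), (7, 4), (7, 5), (7, 6), (7, 7)]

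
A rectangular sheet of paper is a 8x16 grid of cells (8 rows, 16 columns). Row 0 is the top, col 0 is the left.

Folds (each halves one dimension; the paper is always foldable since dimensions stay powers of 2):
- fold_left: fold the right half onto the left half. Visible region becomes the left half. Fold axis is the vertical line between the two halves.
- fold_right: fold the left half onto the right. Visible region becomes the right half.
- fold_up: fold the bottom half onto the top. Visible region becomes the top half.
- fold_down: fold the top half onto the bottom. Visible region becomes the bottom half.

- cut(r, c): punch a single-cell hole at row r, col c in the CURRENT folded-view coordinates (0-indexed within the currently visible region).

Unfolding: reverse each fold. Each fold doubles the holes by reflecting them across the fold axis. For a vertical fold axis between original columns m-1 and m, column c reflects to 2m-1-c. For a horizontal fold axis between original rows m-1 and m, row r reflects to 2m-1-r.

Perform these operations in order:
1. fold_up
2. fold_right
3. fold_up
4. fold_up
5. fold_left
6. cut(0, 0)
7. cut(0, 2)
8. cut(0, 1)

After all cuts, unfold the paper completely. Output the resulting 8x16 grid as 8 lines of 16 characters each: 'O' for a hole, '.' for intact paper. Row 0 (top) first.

Op 1 fold_up: fold axis h@4; visible region now rows[0,4) x cols[0,16) = 4x16
Op 2 fold_right: fold axis v@8; visible region now rows[0,4) x cols[8,16) = 4x8
Op 3 fold_up: fold axis h@2; visible region now rows[0,2) x cols[8,16) = 2x8
Op 4 fold_up: fold axis h@1; visible region now rows[0,1) x cols[8,16) = 1x8
Op 5 fold_left: fold axis v@12; visible region now rows[0,1) x cols[8,12) = 1x4
Op 6 cut(0, 0): punch at orig (0,8); cuts so far [(0, 8)]; region rows[0,1) x cols[8,12) = 1x4
Op 7 cut(0, 2): punch at orig (0,10); cuts so far [(0, 8), (0, 10)]; region rows[0,1) x cols[8,12) = 1x4
Op 8 cut(0, 1): punch at orig (0,9); cuts so far [(0, 8), (0, 9), (0, 10)]; region rows[0,1) x cols[8,12) = 1x4
Unfold 1 (reflect across v@12): 6 holes -> [(0, 8), (0, 9), (0, 10), (0, 13), (0, 14), (0, 15)]
Unfold 2 (reflect across h@1): 12 holes -> [(0, 8), (0, 9), (0, 10), (0, 13), (0, 14), (0, 15), (1, 8), (1, 9), (1, 10), (1, 13), (1, 14), (1, 15)]
Unfold 3 (reflect across h@2): 24 holes -> [(0, 8), (0, 9), (0, 10), (0, 13), (0, 14), (0, 15), (1, 8), (1, 9), (1, 10), (1, 13), (1, 14), (1, 15), (2, 8), (2, 9), (2, 10), (2, 13), (2, 14), (2, 15), (3, 8), (3, 9), (3, 10), (3, 13), (3, 14), (3, 15)]
Unfold 4 (reflect across v@8): 48 holes -> [(0, 0), (0, 1), (0, 2), (0, 5), (0, 6), (0, 7), (0, 8), (0, 9), (0, 10), (0, 13), (0, 14), (0, 15), (1, 0), (1, 1), (1, 2), (1, 5), (1, 6), (1, 7), (1, 8), (1, 9), (1, 10), (1, 13), (1, 14), (1, 15), (2, 0), (2, 1), (2, 2), (2, 5), (2, 6), (2, 7), (2, 8), (2, 9), (2, 10), (2, 13), (2, 14), (2, 15), (3, 0), (3, 1), (3, 2), (3, 5), (3, 6), (3, 7), (3, 8), (3, 9), (3, 10), (3, 13), (3, 14), (3, 15)]
Unfold 5 (reflect across h@4): 96 holes -> [(0, 0), (0, 1), (0, 2), (0, 5), (0, 6), (0, 7), (0, 8), (0, 9), (0, 10), (0, 13), (0, 14), (0, 15), (1, 0), (1, 1), (1, 2), (1, 5), (1, 6), (1, 7), (1, 8), (1, 9), (1, 10), (1, 13), (1, 14), (1, 15), (2, 0), (2, 1), (2, 2), (2, 5), (2, 6), (2, 7), (2, 8), (2, 9), (2, 10), (2, 13), (2, 14), (2, 15), (3, 0), (3, 1), (3, 2), (3, 5), (3, 6), (3, 7), (3, 8), (3, 9), (3, 10), (3, 13), (3, 14), (3, 15), (4, 0), (4, 1), (4, 2), (4, 5), (4, 6), (4, 7), (4, 8), (4, 9), (4, 10), (4, 13), (4, 14), (4, 15), (5, 0), (5, 1), (5, 2), (5, 5), (5, 6), (5, 7), (5, 8), (5, 9), (5, 10), (5, 13), (5, 14), (5, 15), (6, 0), (6, 1), (6, 2), (6, 5), (6, 6), (6, 7), (6, 8), (6, 9), (6, 10), (6, 13), (6, 14), (6, 15), (7, 0), (7, 1), (7, 2), (7, 5), (7, 6), (7, 7), (7, 8), (7, 9), (7, 10), (7, 13), (7, 14), (7, 15)]

Answer: OOO..OOOOOO..OOO
OOO..OOOOOO..OOO
OOO..OOOOOO..OOO
OOO..OOOOOO..OOO
OOO..OOOOOO..OOO
OOO..OOOOOO..OOO
OOO..OOOOOO..OOO
OOO..OOOOOO..OOO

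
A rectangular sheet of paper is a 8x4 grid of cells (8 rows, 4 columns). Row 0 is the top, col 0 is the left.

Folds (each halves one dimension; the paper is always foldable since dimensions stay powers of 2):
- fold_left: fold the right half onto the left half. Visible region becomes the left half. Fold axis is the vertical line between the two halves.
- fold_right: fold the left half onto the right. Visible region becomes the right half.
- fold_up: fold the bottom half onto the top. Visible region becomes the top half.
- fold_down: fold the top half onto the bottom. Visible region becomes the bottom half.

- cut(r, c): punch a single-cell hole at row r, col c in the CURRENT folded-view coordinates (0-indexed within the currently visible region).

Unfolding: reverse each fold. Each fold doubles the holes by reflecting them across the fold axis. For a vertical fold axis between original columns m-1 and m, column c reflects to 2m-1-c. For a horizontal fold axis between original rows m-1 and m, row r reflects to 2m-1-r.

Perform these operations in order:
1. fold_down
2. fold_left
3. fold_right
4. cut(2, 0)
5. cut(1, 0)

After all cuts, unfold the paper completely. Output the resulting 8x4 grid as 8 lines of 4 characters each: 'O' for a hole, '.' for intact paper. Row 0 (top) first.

Answer: ....
OOOO
OOOO
....
....
OOOO
OOOO
....

Derivation:
Op 1 fold_down: fold axis h@4; visible region now rows[4,8) x cols[0,4) = 4x4
Op 2 fold_left: fold axis v@2; visible region now rows[4,8) x cols[0,2) = 4x2
Op 3 fold_right: fold axis v@1; visible region now rows[4,8) x cols[1,2) = 4x1
Op 4 cut(2, 0): punch at orig (6,1); cuts so far [(6, 1)]; region rows[4,8) x cols[1,2) = 4x1
Op 5 cut(1, 0): punch at orig (5,1); cuts so far [(5, 1), (6, 1)]; region rows[4,8) x cols[1,2) = 4x1
Unfold 1 (reflect across v@1): 4 holes -> [(5, 0), (5, 1), (6, 0), (6, 1)]
Unfold 2 (reflect across v@2): 8 holes -> [(5, 0), (5, 1), (5, 2), (5, 3), (6, 0), (6, 1), (6, 2), (6, 3)]
Unfold 3 (reflect across h@4): 16 holes -> [(1, 0), (1, 1), (1, 2), (1, 3), (2, 0), (2, 1), (2, 2), (2, 3), (5, 0), (5, 1), (5, 2), (5, 3), (6, 0), (6, 1), (6, 2), (6, 3)]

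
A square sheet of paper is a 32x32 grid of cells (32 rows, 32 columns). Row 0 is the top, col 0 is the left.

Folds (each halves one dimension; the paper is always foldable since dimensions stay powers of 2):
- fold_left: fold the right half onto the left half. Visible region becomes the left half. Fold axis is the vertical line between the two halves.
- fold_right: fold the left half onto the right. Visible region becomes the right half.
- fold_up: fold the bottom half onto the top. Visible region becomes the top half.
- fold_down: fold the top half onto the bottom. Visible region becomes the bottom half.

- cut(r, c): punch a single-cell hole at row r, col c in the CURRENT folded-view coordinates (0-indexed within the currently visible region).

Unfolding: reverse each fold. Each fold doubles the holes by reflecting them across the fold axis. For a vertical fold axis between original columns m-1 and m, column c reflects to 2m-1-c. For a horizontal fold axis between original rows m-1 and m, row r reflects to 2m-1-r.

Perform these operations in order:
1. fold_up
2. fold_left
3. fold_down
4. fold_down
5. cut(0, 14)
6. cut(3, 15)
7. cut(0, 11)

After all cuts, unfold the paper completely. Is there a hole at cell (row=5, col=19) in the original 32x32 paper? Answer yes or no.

Op 1 fold_up: fold axis h@16; visible region now rows[0,16) x cols[0,32) = 16x32
Op 2 fold_left: fold axis v@16; visible region now rows[0,16) x cols[0,16) = 16x16
Op 3 fold_down: fold axis h@8; visible region now rows[8,16) x cols[0,16) = 8x16
Op 4 fold_down: fold axis h@12; visible region now rows[12,16) x cols[0,16) = 4x16
Op 5 cut(0, 14): punch at orig (12,14); cuts so far [(12, 14)]; region rows[12,16) x cols[0,16) = 4x16
Op 6 cut(3, 15): punch at orig (15,15); cuts so far [(12, 14), (15, 15)]; region rows[12,16) x cols[0,16) = 4x16
Op 7 cut(0, 11): punch at orig (12,11); cuts so far [(12, 11), (12, 14), (15, 15)]; region rows[12,16) x cols[0,16) = 4x16
Unfold 1 (reflect across h@12): 6 holes -> [(8, 15), (11, 11), (11, 14), (12, 11), (12, 14), (15, 15)]
Unfold 2 (reflect across h@8): 12 holes -> [(0, 15), (3, 11), (3, 14), (4, 11), (4, 14), (7, 15), (8, 15), (11, 11), (11, 14), (12, 11), (12, 14), (15, 15)]
Unfold 3 (reflect across v@16): 24 holes -> [(0, 15), (0, 16), (3, 11), (3, 14), (3, 17), (3, 20), (4, 11), (4, 14), (4, 17), (4, 20), (7, 15), (7, 16), (8, 15), (8, 16), (11, 11), (11, 14), (11, 17), (11, 20), (12, 11), (12, 14), (12, 17), (12, 20), (15, 15), (15, 16)]
Unfold 4 (reflect across h@16): 48 holes -> [(0, 15), (0, 16), (3, 11), (3, 14), (3, 17), (3, 20), (4, 11), (4, 14), (4, 17), (4, 20), (7, 15), (7, 16), (8, 15), (8, 16), (11, 11), (11, 14), (11, 17), (11, 20), (12, 11), (12, 14), (12, 17), (12, 20), (15, 15), (15, 16), (16, 15), (16, 16), (19, 11), (19, 14), (19, 17), (19, 20), (20, 11), (20, 14), (20, 17), (20, 20), (23, 15), (23, 16), (24, 15), (24, 16), (27, 11), (27, 14), (27, 17), (27, 20), (28, 11), (28, 14), (28, 17), (28, 20), (31, 15), (31, 16)]
Holes: [(0, 15), (0, 16), (3, 11), (3, 14), (3, 17), (3, 20), (4, 11), (4, 14), (4, 17), (4, 20), (7, 15), (7, 16), (8, 15), (8, 16), (11, 11), (11, 14), (11, 17), (11, 20), (12, 11), (12, 14), (12, 17), (12, 20), (15, 15), (15, 16), (16, 15), (16, 16), (19, 11), (19, 14), (19, 17), (19, 20), (20, 11), (20, 14), (20, 17), (20, 20), (23, 15), (23, 16), (24, 15), (24, 16), (27, 11), (27, 14), (27, 17), (27, 20), (28, 11), (28, 14), (28, 17), (28, 20), (31, 15), (31, 16)]

Answer: no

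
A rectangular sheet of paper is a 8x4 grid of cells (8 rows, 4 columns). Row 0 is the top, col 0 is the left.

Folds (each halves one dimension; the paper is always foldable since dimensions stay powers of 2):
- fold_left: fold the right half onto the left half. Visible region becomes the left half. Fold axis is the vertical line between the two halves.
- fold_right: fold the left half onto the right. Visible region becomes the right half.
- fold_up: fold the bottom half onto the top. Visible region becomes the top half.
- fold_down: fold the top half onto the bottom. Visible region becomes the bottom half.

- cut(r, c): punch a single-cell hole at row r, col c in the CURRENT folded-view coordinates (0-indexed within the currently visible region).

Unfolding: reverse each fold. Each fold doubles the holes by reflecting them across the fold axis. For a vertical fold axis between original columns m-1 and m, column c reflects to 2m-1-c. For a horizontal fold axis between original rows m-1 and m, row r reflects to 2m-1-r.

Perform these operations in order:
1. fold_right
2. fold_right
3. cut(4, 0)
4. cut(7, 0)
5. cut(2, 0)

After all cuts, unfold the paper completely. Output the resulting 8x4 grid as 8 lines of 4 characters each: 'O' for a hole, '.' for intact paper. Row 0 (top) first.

Op 1 fold_right: fold axis v@2; visible region now rows[0,8) x cols[2,4) = 8x2
Op 2 fold_right: fold axis v@3; visible region now rows[0,8) x cols[3,4) = 8x1
Op 3 cut(4, 0): punch at orig (4,3); cuts so far [(4, 3)]; region rows[0,8) x cols[3,4) = 8x1
Op 4 cut(7, 0): punch at orig (7,3); cuts so far [(4, 3), (7, 3)]; region rows[0,8) x cols[3,4) = 8x1
Op 5 cut(2, 0): punch at orig (2,3); cuts so far [(2, 3), (4, 3), (7, 3)]; region rows[0,8) x cols[3,4) = 8x1
Unfold 1 (reflect across v@3): 6 holes -> [(2, 2), (2, 3), (4, 2), (4, 3), (7, 2), (7, 3)]
Unfold 2 (reflect across v@2): 12 holes -> [(2, 0), (2, 1), (2, 2), (2, 3), (4, 0), (4, 1), (4, 2), (4, 3), (7, 0), (7, 1), (7, 2), (7, 3)]

Answer: ....
....
OOOO
....
OOOO
....
....
OOOO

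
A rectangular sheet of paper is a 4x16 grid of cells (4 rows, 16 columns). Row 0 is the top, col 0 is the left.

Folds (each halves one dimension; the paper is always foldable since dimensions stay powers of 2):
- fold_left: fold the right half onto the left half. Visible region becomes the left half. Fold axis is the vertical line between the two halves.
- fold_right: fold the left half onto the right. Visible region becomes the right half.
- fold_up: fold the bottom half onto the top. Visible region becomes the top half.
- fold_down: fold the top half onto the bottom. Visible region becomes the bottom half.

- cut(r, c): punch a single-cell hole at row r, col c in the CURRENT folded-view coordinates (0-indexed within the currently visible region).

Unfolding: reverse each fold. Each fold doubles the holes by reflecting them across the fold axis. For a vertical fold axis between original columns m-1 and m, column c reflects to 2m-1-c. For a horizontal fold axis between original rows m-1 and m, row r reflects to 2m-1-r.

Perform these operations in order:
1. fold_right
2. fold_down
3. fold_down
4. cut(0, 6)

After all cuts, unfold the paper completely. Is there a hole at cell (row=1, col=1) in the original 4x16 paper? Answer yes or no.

Op 1 fold_right: fold axis v@8; visible region now rows[0,4) x cols[8,16) = 4x8
Op 2 fold_down: fold axis h@2; visible region now rows[2,4) x cols[8,16) = 2x8
Op 3 fold_down: fold axis h@3; visible region now rows[3,4) x cols[8,16) = 1x8
Op 4 cut(0, 6): punch at orig (3,14); cuts so far [(3, 14)]; region rows[3,4) x cols[8,16) = 1x8
Unfold 1 (reflect across h@3): 2 holes -> [(2, 14), (3, 14)]
Unfold 2 (reflect across h@2): 4 holes -> [(0, 14), (1, 14), (2, 14), (3, 14)]
Unfold 3 (reflect across v@8): 8 holes -> [(0, 1), (0, 14), (1, 1), (1, 14), (2, 1), (2, 14), (3, 1), (3, 14)]
Holes: [(0, 1), (0, 14), (1, 1), (1, 14), (2, 1), (2, 14), (3, 1), (3, 14)]

Answer: yes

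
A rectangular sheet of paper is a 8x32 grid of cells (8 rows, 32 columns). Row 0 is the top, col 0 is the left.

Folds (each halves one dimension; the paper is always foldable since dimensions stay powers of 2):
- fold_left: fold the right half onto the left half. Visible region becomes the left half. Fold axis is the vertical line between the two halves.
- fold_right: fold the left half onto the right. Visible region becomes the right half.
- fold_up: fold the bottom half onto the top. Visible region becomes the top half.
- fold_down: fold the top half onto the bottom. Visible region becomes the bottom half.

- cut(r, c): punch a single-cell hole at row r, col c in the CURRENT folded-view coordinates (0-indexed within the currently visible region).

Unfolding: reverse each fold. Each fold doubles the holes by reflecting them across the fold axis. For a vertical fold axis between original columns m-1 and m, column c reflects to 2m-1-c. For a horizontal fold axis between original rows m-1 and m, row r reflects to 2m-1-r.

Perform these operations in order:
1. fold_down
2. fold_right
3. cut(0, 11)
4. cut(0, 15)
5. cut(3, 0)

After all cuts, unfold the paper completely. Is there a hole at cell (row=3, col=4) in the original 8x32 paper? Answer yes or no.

Op 1 fold_down: fold axis h@4; visible region now rows[4,8) x cols[0,32) = 4x32
Op 2 fold_right: fold axis v@16; visible region now rows[4,8) x cols[16,32) = 4x16
Op 3 cut(0, 11): punch at orig (4,27); cuts so far [(4, 27)]; region rows[4,8) x cols[16,32) = 4x16
Op 4 cut(0, 15): punch at orig (4,31); cuts so far [(4, 27), (4, 31)]; region rows[4,8) x cols[16,32) = 4x16
Op 5 cut(3, 0): punch at orig (7,16); cuts so far [(4, 27), (4, 31), (7, 16)]; region rows[4,8) x cols[16,32) = 4x16
Unfold 1 (reflect across v@16): 6 holes -> [(4, 0), (4, 4), (4, 27), (4, 31), (7, 15), (7, 16)]
Unfold 2 (reflect across h@4): 12 holes -> [(0, 15), (0, 16), (3, 0), (3, 4), (3, 27), (3, 31), (4, 0), (4, 4), (4, 27), (4, 31), (7, 15), (7, 16)]
Holes: [(0, 15), (0, 16), (3, 0), (3, 4), (3, 27), (3, 31), (4, 0), (4, 4), (4, 27), (4, 31), (7, 15), (7, 16)]

Answer: yes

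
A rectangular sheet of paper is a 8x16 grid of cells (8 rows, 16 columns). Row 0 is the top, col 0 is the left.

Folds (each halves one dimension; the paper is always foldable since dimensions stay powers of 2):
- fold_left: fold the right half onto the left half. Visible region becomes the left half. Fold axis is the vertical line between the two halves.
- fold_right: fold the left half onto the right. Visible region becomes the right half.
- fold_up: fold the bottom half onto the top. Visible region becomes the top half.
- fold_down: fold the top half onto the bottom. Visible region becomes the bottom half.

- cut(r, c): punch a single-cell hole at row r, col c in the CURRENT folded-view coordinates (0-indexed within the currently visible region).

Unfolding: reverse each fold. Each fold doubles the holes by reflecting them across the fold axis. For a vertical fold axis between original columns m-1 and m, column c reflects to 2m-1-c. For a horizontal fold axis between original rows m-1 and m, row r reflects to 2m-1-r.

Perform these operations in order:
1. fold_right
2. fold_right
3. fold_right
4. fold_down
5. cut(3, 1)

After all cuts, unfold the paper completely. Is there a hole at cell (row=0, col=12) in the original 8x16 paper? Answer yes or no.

Answer: yes

Derivation:
Op 1 fold_right: fold axis v@8; visible region now rows[0,8) x cols[8,16) = 8x8
Op 2 fold_right: fold axis v@12; visible region now rows[0,8) x cols[12,16) = 8x4
Op 3 fold_right: fold axis v@14; visible region now rows[0,8) x cols[14,16) = 8x2
Op 4 fold_down: fold axis h@4; visible region now rows[4,8) x cols[14,16) = 4x2
Op 5 cut(3, 1): punch at orig (7,15); cuts so far [(7, 15)]; region rows[4,8) x cols[14,16) = 4x2
Unfold 1 (reflect across h@4): 2 holes -> [(0, 15), (7, 15)]
Unfold 2 (reflect across v@14): 4 holes -> [(0, 12), (0, 15), (7, 12), (7, 15)]
Unfold 3 (reflect across v@12): 8 holes -> [(0, 8), (0, 11), (0, 12), (0, 15), (7, 8), (7, 11), (7, 12), (7, 15)]
Unfold 4 (reflect across v@8): 16 holes -> [(0, 0), (0, 3), (0, 4), (0, 7), (0, 8), (0, 11), (0, 12), (0, 15), (7, 0), (7, 3), (7, 4), (7, 7), (7, 8), (7, 11), (7, 12), (7, 15)]
Holes: [(0, 0), (0, 3), (0, 4), (0, 7), (0, 8), (0, 11), (0, 12), (0, 15), (7, 0), (7, 3), (7, 4), (7, 7), (7, 8), (7, 11), (7, 12), (7, 15)]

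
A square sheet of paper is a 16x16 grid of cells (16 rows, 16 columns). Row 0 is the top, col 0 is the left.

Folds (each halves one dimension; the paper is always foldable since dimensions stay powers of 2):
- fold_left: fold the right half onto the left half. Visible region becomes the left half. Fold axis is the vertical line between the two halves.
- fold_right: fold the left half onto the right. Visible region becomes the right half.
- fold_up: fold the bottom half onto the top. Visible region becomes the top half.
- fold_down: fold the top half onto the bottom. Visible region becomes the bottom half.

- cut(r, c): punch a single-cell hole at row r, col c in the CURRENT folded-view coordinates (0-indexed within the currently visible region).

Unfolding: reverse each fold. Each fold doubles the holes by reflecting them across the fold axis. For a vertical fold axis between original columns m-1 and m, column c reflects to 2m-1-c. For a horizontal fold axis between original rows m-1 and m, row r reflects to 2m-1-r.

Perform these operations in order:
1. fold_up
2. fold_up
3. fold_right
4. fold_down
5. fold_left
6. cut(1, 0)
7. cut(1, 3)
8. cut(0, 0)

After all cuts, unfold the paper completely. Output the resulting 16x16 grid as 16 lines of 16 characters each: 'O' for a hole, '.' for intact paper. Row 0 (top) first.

Op 1 fold_up: fold axis h@8; visible region now rows[0,8) x cols[0,16) = 8x16
Op 2 fold_up: fold axis h@4; visible region now rows[0,4) x cols[0,16) = 4x16
Op 3 fold_right: fold axis v@8; visible region now rows[0,4) x cols[8,16) = 4x8
Op 4 fold_down: fold axis h@2; visible region now rows[2,4) x cols[8,16) = 2x8
Op 5 fold_left: fold axis v@12; visible region now rows[2,4) x cols[8,12) = 2x4
Op 6 cut(1, 0): punch at orig (3,8); cuts so far [(3, 8)]; region rows[2,4) x cols[8,12) = 2x4
Op 7 cut(1, 3): punch at orig (3,11); cuts so far [(3, 8), (3, 11)]; region rows[2,4) x cols[8,12) = 2x4
Op 8 cut(0, 0): punch at orig (2,8); cuts so far [(2, 8), (3, 8), (3, 11)]; region rows[2,4) x cols[8,12) = 2x4
Unfold 1 (reflect across v@12): 6 holes -> [(2, 8), (2, 15), (3, 8), (3, 11), (3, 12), (3, 15)]
Unfold 2 (reflect across h@2): 12 holes -> [(0, 8), (0, 11), (0, 12), (0, 15), (1, 8), (1, 15), (2, 8), (2, 15), (3, 8), (3, 11), (3, 12), (3, 15)]
Unfold 3 (reflect across v@8): 24 holes -> [(0, 0), (0, 3), (0, 4), (0, 7), (0, 8), (0, 11), (0, 12), (0, 15), (1, 0), (1, 7), (1, 8), (1, 15), (2, 0), (2, 7), (2, 8), (2, 15), (3, 0), (3, 3), (3, 4), (3, 7), (3, 8), (3, 11), (3, 12), (3, 15)]
Unfold 4 (reflect across h@4): 48 holes -> [(0, 0), (0, 3), (0, 4), (0, 7), (0, 8), (0, 11), (0, 12), (0, 15), (1, 0), (1, 7), (1, 8), (1, 15), (2, 0), (2, 7), (2, 8), (2, 15), (3, 0), (3, 3), (3, 4), (3, 7), (3, 8), (3, 11), (3, 12), (3, 15), (4, 0), (4, 3), (4, 4), (4, 7), (4, 8), (4, 11), (4, 12), (4, 15), (5, 0), (5, 7), (5, 8), (5, 15), (6, 0), (6, 7), (6, 8), (6, 15), (7, 0), (7, 3), (7, 4), (7, 7), (7, 8), (7, 11), (7, 12), (7, 15)]
Unfold 5 (reflect across h@8): 96 holes -> [(0, 0), (0, 3), (0, 4), (0, 7), (0, 8), (0, 11), (0, 12), (0, 15), (1, 0), (1, 7), (1, 8), (1, 15), (2, 0), (2, 7), (2, 8), (2, 15), (3, 0), (3, 3), (3, 4), (3, 7), (3, 8), (3, 11), (3, 12), (3, 15), (4, 0), (4, 3), (4, 4), (4, 7), (4, 8), (4, 11), (4, 12), (4, 15), (5, 0), (5, 7), (5, 8), (5, 15), (6, 0), (6, 7), (6, 8), (6, 15), (7, 0), (7, 3), (7, 4), (7, 7), (7, 8), (7, 11), (7, 12), (7, 15), (8, 0), (8, 3), (8, 4), (8, 7), (8, 8), (8, 11), (8, 12), (8, 15), (9, 0), (9, 7), (9, 8), (9, 15), (10, 0), (10, 7), (10, 8), (10, 15), (11, 0), (11, 3), (11, 4), (11, 7), (11, 8), (11, 11), (11, 12), (11, 15), (12, 0), (12, 3), (12, 4), (12, 7), (12, 8), (12, 11), (12, 12), (12, 15), (13, 0), (13, 7), (13, 8), (13, 15), (14, 0), (14, 7), (14, 8), (14, 15), (15, 0), (15, 3), (15, 4), (15, 7), (15, 8), (15, 11), (15, 12), (15, 15)]

Answer: O..OO..OO..OO..O
O......OO......O
O......OO......O
O..OO..OO..OO..O
O..OO..OO..OO..O
O......OO......O
O......OO......O
O..OO..OO..OO..O
O..OO..OO..OO..O
O......OO......O
O......OO......O
O..OO..OO..OO..O
O..OO..OO..OO..O
O......OO......O
O......OO......O
O..OO..OO..OO..O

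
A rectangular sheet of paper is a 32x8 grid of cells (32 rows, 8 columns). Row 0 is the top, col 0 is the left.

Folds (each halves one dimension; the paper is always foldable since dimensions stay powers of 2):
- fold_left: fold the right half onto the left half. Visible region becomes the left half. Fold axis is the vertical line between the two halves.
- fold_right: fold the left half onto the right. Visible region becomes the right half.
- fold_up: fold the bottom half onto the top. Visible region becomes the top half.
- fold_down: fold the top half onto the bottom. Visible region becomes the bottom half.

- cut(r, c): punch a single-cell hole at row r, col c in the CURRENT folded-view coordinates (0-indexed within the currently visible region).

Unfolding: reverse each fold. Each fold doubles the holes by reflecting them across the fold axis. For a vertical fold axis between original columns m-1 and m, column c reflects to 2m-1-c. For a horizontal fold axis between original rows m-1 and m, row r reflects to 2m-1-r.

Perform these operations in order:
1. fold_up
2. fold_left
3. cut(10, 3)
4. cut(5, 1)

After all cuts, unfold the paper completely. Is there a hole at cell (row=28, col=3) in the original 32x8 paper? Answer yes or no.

Answer: no

Derivation:
Op 1 fold_up: fold axis h@16; visible region now rows[0,16) x cols[0,8) = 16x8
Op 2 fold_left: fold axis v@4; visible region now rows[0,16) x cols[0,4) = 16x4
Op 3 cut(10, 3): punch at orig (10,3); cuts so far [(10, 3)]; region rows[0,16) x cols[0,4) = 16x4
Op 4 cut(5, 1): punch at orig (5,1); cuts so far [(5, 1), (10, 3)]; region rows[0,16) x cols[0,4) = 16x4
Unfold 1 (reflect across v@4): 4 holes -> [(5, 1), (5, 6), (10, 3), (10, 4)]
Unfold 2 (reflect across h@16): 8 holes -> [(5, 1), (5, 6), (10, 3), (10, 4), (21, 3), (21, 4), (26, 1), (26, 6)]
Holes: [(5, 1), (5, 6), (10, 3), (10, 4), (21, 3), (21, 4), (26, 1), (26, 6)]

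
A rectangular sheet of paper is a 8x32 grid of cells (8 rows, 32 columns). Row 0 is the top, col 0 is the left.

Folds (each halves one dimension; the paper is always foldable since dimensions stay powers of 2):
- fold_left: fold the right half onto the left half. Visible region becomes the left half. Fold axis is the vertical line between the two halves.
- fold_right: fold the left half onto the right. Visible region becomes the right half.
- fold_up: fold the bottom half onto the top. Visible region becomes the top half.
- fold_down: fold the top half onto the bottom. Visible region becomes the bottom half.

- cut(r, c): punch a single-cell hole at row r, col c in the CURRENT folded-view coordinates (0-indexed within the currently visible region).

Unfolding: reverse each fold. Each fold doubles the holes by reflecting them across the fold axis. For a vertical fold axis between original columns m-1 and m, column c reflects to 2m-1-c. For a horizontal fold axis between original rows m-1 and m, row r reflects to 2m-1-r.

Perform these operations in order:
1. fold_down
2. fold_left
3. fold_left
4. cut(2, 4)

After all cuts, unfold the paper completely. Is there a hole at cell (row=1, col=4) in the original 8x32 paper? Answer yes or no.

Answer: yes

Derivation:
Op 1 fold_down: fold axis h@4; visible region now rows[4,8) x cols[0,32) = 4x32
Op 2 fold_left: fold axis v@16; visible region now rows[4,8) x cols[0,16) = 4x16
Op 3 fold_left: fold axis v@8; visible region now rows[4,8) x cols[0,8) = 4x8
Op 4 cut(2, 4): punch at orig (6,4); cuts so far [(6, 4)]; region rows[4,8) x cols[0,8) = 4x8
Unfold 1 (reflect across v@8): 2 holes -> [(6, 4), (6, 11)]
Unfold 2 (reflect across v@16): 4 holes -> [(6, 4), (6, 11), (6, 20), (6, 27)]
Unfold 3 (reflect across h@4): 8 holes -> [(1, 4), (1, 11), (1, 20), (1, 27), (6, 4), (6, 11), (6, 20), (6, 27)]
Holes: [(1, 4), (1, 11), (1, 20), (1, 27), (6, 4), (6, 11), (6, 20), (6, 27)]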